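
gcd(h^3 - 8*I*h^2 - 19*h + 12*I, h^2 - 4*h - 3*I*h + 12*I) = h - 3*I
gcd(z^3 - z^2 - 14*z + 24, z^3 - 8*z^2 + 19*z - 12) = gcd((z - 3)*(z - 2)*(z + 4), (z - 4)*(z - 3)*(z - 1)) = z - 3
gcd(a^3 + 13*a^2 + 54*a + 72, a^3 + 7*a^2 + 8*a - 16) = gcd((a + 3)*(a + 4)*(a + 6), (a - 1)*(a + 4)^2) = a + 4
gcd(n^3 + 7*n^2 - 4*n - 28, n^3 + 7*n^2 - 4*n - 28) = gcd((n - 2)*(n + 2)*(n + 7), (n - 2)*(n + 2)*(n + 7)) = n^3 + 7*n^2 - 4*n - 28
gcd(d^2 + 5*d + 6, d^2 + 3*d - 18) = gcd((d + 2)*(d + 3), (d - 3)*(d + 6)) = 1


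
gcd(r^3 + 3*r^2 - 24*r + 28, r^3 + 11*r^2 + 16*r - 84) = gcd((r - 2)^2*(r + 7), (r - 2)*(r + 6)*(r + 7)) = r^2 + 5*r - 14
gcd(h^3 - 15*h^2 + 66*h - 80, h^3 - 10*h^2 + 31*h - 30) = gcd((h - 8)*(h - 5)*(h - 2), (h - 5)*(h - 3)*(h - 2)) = h^2 - 7*h + 10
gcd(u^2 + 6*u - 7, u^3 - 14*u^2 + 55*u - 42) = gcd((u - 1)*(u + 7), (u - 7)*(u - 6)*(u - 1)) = u - 1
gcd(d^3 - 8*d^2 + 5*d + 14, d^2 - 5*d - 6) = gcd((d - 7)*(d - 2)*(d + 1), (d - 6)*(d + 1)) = d + 1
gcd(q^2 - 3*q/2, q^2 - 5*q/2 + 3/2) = q - 3/2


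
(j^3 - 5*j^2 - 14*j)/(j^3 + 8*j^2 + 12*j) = (j - 7)/(j + 6)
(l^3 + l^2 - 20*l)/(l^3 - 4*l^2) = (l + 5)/l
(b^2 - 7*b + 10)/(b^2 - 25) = (b - 2)/(b + 5)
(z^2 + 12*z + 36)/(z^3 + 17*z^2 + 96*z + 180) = 1/(z + 5)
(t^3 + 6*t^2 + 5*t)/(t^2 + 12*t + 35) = t*(t + 1)/(t + 7)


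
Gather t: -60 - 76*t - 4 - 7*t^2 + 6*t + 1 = -7*t^2 - 70*t - 63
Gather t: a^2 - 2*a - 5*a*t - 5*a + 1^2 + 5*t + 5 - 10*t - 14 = a^2 - 7*a + t*(-5*a - 5) - 8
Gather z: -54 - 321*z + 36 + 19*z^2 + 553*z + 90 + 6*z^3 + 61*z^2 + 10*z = 6*z^3 + 80*z^2 + 242*z + 72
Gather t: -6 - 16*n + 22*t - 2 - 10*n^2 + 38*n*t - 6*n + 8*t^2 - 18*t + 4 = -10*n^2 - 22*n + 8*t^2 + t*(38*n + 4) - 4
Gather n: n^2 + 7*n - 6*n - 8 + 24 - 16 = n^2 + n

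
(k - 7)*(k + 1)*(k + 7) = k^3 + k^2 - 49*k - 49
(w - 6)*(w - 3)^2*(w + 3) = w^4 - 9*w^3 + 9*w^2 + 81*w - 162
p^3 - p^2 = p^2*(p - 1)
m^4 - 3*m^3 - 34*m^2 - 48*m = m*(m - 8)*(m + 2)*(m + 3)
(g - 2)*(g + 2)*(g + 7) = g^3 + 7*g^2 - 4*g - 28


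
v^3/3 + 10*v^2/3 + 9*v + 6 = (v/3 + 1)*(v + 1)*(v + 6)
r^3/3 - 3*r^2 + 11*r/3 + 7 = (r/3 + 1/3)*(r - 7)*(r - 3)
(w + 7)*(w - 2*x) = w^2 - 2*w*x + 7*w - 14*x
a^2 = a^2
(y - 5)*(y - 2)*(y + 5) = y^3 - 2*y^2 - 25*y + 50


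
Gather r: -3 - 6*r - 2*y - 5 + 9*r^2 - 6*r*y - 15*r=9*r^2 + r*(-6*y - 21) - 2*y - 8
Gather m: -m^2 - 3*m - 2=-m^2 - 3*m - 2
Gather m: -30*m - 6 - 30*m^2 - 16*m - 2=-30*m^2 - 46*m - 8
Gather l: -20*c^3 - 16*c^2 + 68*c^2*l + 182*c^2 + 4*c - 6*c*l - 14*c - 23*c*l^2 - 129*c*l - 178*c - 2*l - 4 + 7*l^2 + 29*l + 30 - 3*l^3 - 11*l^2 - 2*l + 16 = -20*c^3 + 166*c^2 - 188*c - 3*l^3 + l^2*(-23*c - 4) + l*(68*c^2 - 135*c + 25) + 42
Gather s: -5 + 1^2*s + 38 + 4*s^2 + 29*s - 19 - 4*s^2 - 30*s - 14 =0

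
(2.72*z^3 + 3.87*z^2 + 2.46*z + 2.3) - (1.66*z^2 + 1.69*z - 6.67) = 2.72*z^3 + 2.21*z^2 + 0.77*z + 8.97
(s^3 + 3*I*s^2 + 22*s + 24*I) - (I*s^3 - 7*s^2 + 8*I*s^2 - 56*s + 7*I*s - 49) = s^3 - I*s^3 + 7*s^2 - 5*I*s^2 + 78*s - 7*I*s + 49 + 24*I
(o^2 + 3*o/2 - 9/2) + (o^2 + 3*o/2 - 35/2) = 2*o^2 + 3*o - 22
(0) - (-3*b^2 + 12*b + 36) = 3*b^2 - 12*b - 36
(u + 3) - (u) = 3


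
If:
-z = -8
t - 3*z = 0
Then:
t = 24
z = 8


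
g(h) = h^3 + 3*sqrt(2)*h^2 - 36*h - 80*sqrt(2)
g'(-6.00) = 21.09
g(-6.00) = 39.60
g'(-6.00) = 21.09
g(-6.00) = 39.60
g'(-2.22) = -40.05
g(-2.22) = -23.25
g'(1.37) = -18.74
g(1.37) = -151.92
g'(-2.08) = -40.67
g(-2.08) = -28.90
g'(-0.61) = -40.06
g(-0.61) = -89.83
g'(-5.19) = 0.77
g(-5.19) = 48.18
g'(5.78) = 113.27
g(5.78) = 13.62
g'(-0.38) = -38.79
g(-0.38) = -98.90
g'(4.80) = 73.85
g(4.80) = -77.59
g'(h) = 3*h^2 + 6*sqrt(2)*h - 36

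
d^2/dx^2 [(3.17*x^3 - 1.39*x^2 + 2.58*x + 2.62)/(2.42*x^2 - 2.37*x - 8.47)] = (2.8421709430404e-14*x^5 - 2.8421709430404e-14*x^4 + 179.839274*x^3 + 302.91987*x^2 + 1591.651182*x - 166.182094)/(14.172488*x^6 - 41.639004*x^5 - 108.03243*x^4 + 278.160975*x^3 + 378.113505*x^2 - 510.077799*x - 607.645423)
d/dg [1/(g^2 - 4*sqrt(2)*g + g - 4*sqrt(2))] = (-2*g - 1 + 4*sqrt(2))/(g^2 - 4*sqrt(2)*g + g - 4*sqrt(2))^2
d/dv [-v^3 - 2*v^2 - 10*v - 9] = -3*v^2 - 4*v - 10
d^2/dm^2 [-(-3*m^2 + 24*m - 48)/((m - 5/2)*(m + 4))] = 24*(-19*m^3 + 156*m^2 - 336*m + 352)/(8*m^6 + 36*m^5 - 186*m^4 - 693*m^3 + 1860*m^2 + 3600*m - 8000)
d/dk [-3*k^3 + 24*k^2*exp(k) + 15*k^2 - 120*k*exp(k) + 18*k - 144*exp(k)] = 24*k^2*exp(k) - 9*k^2 - 72*k*exp(k) + 30*k - 264*exp(k) + 18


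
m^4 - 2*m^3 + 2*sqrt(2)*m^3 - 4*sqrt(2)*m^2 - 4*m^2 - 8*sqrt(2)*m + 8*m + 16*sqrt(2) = (m - 2)^2*(m + 2)*(m + 2*sqrt(2))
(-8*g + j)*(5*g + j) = -40*g^2 - 3*g*j + j^2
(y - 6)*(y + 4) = y^2 - 2*y - 24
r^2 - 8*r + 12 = (r - 6)*(r - 2)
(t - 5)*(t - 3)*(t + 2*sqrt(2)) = t^3 - 8*t^2 + 2*sqrt(2)*t^2 - 16*sqrt(2)*t + 15*t + 30*sqrt(2)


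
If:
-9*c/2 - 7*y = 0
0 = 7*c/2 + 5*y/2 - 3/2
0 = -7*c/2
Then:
No Solution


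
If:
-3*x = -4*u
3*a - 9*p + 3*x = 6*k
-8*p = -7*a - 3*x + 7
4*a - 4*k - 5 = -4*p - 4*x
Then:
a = 55/43 - 23*x/43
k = 16*x/43 + 47/172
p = 21/86 - 4*x/43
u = 3*x/4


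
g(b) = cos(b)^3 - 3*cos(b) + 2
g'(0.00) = 0.00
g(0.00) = 0.00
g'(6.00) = -0.07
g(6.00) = 0.00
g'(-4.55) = 2.88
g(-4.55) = 2.48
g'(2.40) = 0.92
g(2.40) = 3.81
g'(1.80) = 2.77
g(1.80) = 2.67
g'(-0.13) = -0.01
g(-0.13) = 0.00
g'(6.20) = -0.00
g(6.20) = 0.00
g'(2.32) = 1.18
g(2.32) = 3.73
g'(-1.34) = -2.77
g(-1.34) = 1.33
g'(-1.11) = -2.16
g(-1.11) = 0.75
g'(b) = -3*sin(b)*cos(b)^2 + 3*sin(b)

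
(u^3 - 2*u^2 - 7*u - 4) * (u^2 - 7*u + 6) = u^5 - 9*u^4 + 13*u^3 + 33*u^2 - 14*u - 24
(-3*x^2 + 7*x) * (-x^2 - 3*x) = 3*x^4 + 2*x^3 - 21*x^2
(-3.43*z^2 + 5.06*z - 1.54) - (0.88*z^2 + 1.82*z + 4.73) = -4.31*z^2 + 3.24*z - 6.27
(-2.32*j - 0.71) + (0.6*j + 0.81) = 0.1 - 1.72*j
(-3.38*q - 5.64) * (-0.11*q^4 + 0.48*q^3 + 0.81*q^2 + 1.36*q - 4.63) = 0.3718*q^5 - 1.002*q^4 - 5.445*q^3 - 9.1652*q^2 + 7.979*q + 26.1132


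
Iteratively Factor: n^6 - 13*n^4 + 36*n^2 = (n)*(n^5 - 13*n^3 + 36*n) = n*(n - 3)*(n^4 + 3*n^3 - 4*n^2 - 12*n) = n*(n - 3)*(n + 3)*(n^3 - 4*n) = n*(n - 3)*(n + 2)*(n + 3)*(n^2 - 2*n) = n^2*(n - 3)*(n + 2)*(n + 3)*(n - 2)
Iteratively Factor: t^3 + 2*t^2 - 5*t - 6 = (t + 3)*(t^2 - t - 2) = (t - 2)*(t + 3)*(t + 1)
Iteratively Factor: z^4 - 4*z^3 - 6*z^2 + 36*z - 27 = (z - 3)*(z^3 - z^2 - 9*z + 9) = (z - 3)*(z + 3)*(z^2 - 4*z + 3) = (z - 3)^2*(z + 3)*(z - 1)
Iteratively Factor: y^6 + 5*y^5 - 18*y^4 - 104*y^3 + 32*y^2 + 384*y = (y + 3)*(y^5 + 2*y^4 - 24*y^3 - 32*y^2 + 128*y) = y*(y + 3)*(y^4 + 2*y^3 - 24*y^2 - 32*y + 128) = y*(y - 4)*(y + 3)*(y^3 + 6*y^2 - 32) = y*(y - 4)*(y + 3)*(y + 4)*(y^2 + 2*y - 8) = y*(y - 4)*(y + 3)*(y + 4)^2*(y - 2)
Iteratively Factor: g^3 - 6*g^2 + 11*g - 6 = (g - 2)*(g^2 - 4*g + 3) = (g - 2)*(g - 1)*(g - 3)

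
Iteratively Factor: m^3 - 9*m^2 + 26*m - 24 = (m - 2)*(m^2 - 7*m + 12) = (m - 4)*(m - 2)*(m - 3)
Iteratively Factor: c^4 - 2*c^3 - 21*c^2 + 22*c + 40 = (c - 5)*(c^3 + 3*c^2 - 6*c - 8) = (c - 5)*(c + 1)*(c^2 + 2*c - 8) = (c - 5)*(c - 2)*(c + 1)*(c + 4)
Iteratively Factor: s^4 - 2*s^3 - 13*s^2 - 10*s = (s + 2)*(s^3 - 4*s^2 - 5*s) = (s - 5)*(s + 2)*(s^2 + s) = s*(s - 5)*(s + 2)*(s + 1)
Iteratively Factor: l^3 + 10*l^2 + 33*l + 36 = (l + 3)*(l^2 + 7*l + 12) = (l + 3)*(l + 4)*(l + 3)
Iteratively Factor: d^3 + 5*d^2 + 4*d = (d + 1)*(d^2 + 4*d) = d*(d + 1)*(d + 4)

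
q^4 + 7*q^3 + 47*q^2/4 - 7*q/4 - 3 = (q - 1/2)*(q + 1/2)*(q + 3)*(q + 4)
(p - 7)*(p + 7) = p^2 - 49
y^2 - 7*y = y*(y - 7)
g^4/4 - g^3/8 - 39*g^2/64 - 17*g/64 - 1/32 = (g/4 + 1/4)*(g - 2)*(g + 1/4)^2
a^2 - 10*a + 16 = (a - 8)*(a - 2)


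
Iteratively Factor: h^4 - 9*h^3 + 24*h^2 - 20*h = (h - 2)*(h^3 - 7*h^2 + 10*h) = (h - 2)^2*(h^2 - 5*h) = (h - 5)*(h - 2)^2*(h)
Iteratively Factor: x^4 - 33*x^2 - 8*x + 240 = (x - 3)*(x^3 + 3*x^2 - 24*x - 80) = (x - 3)*(x + 4)*(x^2 - x - 20) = (x - 5)*(x - 3)*(x + 4)*(x + 4)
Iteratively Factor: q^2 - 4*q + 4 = (q - 2)*(q - 2)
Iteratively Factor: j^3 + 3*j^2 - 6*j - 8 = (j + 1)*(j^2 + 2*j - 8) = (j + 1)*(j + 4)*(j - 2)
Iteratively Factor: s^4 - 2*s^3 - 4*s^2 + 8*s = (s)*(s^3 - 2*s^2 - 4*s + 8) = s*(s - 2)*(s^2 - 4) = s*(s - 2)*(s + 2)*(s - 2)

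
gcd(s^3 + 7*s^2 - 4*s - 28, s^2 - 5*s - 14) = s + 2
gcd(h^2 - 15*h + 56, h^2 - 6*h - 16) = h - 8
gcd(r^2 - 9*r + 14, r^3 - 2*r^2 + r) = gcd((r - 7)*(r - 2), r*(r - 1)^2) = 1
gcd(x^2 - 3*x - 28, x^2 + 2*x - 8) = x + 4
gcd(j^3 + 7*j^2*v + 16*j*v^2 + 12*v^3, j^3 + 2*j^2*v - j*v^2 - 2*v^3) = j + 2*v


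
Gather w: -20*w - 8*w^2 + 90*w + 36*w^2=28*w^2 + 70*w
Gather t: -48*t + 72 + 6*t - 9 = 63 - 42*t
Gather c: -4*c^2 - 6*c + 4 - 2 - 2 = -4*c^2 - 6*c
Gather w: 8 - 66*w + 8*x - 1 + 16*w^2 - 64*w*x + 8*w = 16*w^2 + w*(-64*x - 58) + 8*x + 7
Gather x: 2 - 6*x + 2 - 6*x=4 - 12*x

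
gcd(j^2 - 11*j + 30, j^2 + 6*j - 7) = 1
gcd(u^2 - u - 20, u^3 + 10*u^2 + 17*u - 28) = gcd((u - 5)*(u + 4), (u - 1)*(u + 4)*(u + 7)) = u + 4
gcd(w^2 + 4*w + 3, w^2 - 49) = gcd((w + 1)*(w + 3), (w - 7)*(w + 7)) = 1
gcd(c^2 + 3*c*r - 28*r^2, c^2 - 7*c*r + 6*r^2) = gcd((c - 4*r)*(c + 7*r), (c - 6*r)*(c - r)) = 1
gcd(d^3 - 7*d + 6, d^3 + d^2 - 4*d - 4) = d - 2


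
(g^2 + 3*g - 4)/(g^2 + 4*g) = (g - 1)/g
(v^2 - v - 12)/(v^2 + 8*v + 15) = (v - 4)/(v + 5)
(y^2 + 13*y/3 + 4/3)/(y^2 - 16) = (y + 1/3)/(y - 4)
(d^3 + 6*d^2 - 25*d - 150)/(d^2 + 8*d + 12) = (d^2 - 25)/(d + 2)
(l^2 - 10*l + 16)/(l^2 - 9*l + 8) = (l - 2)/(l - 1)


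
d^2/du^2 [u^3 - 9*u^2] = 6*u - 18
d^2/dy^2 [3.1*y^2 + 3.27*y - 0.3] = 6.20000000000000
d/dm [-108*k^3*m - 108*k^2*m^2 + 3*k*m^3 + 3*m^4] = -108*k^3 - 216*k^2*m + 9*k*m^2 + 12*m^3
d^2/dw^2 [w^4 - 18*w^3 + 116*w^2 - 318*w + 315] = 12*w^2 - 108*w + 232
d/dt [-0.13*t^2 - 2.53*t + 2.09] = -0.26*t - 2.53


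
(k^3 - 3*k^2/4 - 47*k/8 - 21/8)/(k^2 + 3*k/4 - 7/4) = (2*k^2 - 5*k - 3)/(2*(k - 1))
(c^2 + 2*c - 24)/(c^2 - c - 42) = (c - 4)/(c - 7)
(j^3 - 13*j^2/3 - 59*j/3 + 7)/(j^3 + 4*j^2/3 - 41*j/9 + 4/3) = 3*(j - 7)/(3*j - 4)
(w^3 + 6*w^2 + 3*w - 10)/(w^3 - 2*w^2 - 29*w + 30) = (w + 2)/(w - 6)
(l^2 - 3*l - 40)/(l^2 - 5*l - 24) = (l + 5)/(l + 3)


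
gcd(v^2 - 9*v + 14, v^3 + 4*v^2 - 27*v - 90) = 1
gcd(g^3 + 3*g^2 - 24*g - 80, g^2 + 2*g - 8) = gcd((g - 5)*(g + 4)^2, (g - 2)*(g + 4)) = g + 4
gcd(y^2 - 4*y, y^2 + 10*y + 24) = 1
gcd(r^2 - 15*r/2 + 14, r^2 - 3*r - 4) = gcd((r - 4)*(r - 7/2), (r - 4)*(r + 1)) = r - 4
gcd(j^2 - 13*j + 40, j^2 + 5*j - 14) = 1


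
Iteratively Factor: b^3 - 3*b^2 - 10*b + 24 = (b - 4)*(b^2 + b - 6) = (b - 4)*(b - 2)*(b + 3)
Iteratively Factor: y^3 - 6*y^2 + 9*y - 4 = (y - 4)*(y^2 - 2*y + 1) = (y - 4)*(y - 1)*(y - 1)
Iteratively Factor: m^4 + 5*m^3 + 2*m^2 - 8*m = (m + 4)*(m^3 + m^2 - 2*m) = m*(m + 4)*(m^2 + m - 2) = m*(m + 2)*(m + 4)*(m - 1)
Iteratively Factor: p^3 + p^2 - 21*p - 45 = (p + 3)*(p^2 - 2*p - 15) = (p - 5)*(p + 3)*(p + 3)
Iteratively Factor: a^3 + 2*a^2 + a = (a + 1)*(a^2 + a) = (a + 1)^2*(a)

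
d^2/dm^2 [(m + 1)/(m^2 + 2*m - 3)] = 2*(3*(-m - 1)*(m^2 + 2*m - 3) + 4*(m + 1)^3)/(m^2 + 2*m - 3)^3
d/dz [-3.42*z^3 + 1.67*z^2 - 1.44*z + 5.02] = -10.26*z^2 + 3.34*z - 1.44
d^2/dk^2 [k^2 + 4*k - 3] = 2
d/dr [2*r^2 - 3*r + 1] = 4*r - 3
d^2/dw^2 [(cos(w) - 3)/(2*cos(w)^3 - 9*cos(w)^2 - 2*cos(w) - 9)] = (56*(1 - cos(2*w))^3*cos(w) + 414*(1 - cos(2*w))^3 + 3410*(1 - cos(2*w))^2*cos(w) - 2562*(1 - cos(2*w))^2 - 36*(cos(2*w) + 1)^2*cos(w) + 36*(cos(2*w) + 1)^2*cos(3*w) - 1146*cos(w) + 2349*cos(2*w) - 15*cos(3*w) - 63*cos(4*w) - 567*cos(5*w) + 63*cos(6*w) + 6003)/(cos(w) + 9*cos(2*w) - cos(3*w) + 27)^3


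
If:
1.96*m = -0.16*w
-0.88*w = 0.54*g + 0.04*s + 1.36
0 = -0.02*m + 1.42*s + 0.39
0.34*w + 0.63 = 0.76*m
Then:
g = 0.06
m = 0.13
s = -0.27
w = -1.57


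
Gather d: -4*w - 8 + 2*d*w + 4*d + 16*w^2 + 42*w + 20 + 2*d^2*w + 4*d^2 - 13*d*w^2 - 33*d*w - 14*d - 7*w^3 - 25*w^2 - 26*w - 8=d^2*(2*w + 4) + d*(-13*w^2 - 31*w - 10) - 7*w^3 - 9*w^2 + 12*w + 4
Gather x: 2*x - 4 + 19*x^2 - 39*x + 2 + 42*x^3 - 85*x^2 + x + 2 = 42*x^3 - 66*x^2 - 36*x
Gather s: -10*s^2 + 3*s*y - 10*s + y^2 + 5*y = -10*s^2 + s*(3*y - 10) + y^2 + 5*y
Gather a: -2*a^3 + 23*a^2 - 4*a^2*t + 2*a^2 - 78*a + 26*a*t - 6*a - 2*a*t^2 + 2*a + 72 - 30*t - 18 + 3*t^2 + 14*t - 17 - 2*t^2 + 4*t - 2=-2*a^3 + a^2*(25 - 4*t) + a*(-2*t^2 + 26*t - 82) + t^2 - 12*t + 35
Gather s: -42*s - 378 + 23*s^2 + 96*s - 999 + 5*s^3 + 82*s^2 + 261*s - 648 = 5*s^3 + 105*s^2 + 315*s - 2025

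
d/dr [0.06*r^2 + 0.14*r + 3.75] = 0.12*r + 0.14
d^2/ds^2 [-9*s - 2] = 0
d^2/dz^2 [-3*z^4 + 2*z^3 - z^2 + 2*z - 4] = -36*z^2 + 12*z - 2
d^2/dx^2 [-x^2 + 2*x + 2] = -2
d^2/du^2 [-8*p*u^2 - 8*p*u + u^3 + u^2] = -16*p + 6*u + 2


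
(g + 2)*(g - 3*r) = g^2 - 3*g*r + 2*g - 6*r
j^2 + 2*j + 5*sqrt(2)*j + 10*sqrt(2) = (j + 2)*(j + 5*sqrt(2))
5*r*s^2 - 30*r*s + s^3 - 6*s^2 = s*(5*r + s)*(s - 6)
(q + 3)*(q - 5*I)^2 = q^3 + 3*q^2 - 10*I*q^2 - 25*q - 30*I*q - 75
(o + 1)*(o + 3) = o^2 + 4*o + 3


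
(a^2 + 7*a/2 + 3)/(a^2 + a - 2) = (a + 3/2)/(a - 1)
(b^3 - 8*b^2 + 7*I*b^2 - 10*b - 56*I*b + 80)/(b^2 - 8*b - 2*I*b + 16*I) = (b^2 + 7*I*b - 10)/(b - 2*I)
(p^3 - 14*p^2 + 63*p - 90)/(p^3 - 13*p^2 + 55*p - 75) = (p - 6)/(p - 5)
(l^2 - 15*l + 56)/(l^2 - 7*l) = (l - 8)/l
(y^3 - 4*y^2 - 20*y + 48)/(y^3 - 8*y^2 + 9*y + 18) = (y^2 + 2*y - 8)/(y^2 - 2*y - 3)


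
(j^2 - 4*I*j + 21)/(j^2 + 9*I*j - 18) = (j - 7*I)/(j + 6*I)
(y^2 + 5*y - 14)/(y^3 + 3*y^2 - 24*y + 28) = 1/(y - 2)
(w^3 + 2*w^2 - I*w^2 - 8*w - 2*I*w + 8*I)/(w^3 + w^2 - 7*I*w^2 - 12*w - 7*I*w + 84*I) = (w^2 - w*(2 + I) + 2*I)/(w^2 - w*(3 + 7*I) + 21*I)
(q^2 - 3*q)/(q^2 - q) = (q - 3)/(q - 1)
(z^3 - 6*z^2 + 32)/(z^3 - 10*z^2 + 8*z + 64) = (z - 4)/(z - 8)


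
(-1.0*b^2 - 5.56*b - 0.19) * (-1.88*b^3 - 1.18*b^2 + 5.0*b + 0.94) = 1.88*b^5 + 11.6328*b^4 + 1.918*b^3 - 28.5158*b^2 - 6.1764*b - 0.1786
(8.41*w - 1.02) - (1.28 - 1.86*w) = 10.27*w - 2.3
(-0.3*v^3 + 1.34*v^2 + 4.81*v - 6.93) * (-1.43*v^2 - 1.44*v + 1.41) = 0.429*v^5 - 1.4842*v^4 - 9.2309*v^3 + 4.8729*v^2 + 16.7613*v - 9.7713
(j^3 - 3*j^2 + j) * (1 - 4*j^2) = -4*j^5 + 12*j^4 - 3*j^3 - 3*j^2 + j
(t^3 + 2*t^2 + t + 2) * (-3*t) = -3*t^4 - 6*t^3 - 3*t^2 - 6*t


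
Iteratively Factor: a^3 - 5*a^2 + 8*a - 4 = (a - 2)*(a^2 - 3*a + 2) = (a - 2)^2*(a - 1)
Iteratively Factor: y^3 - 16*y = (y - 4)*(y^2 + 4*y) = y*(y - 4)*(y + 4)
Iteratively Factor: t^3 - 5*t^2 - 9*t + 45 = (t - 3)*(t^2 - 2*t - 15) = (t - 3)*(t + 3)*(t - 5)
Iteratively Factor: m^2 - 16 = (m - 4)*(m + 4)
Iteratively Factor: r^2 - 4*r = (r)*(r - 4)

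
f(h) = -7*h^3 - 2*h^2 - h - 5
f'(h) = -21*h^2 - 4*h - 1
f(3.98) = -481.97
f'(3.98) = -349.57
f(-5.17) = 914.03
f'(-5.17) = -541.63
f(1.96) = -67.35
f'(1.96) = -89.51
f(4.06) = -510.49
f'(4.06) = -363.40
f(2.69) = -158.42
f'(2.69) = -163.72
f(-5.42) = 1056.21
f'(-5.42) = -596.22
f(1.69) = -46.19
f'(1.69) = -67.74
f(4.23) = -574.82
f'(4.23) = -393.67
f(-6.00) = 1441.00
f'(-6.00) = -733.00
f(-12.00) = 11815.00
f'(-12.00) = -2977.00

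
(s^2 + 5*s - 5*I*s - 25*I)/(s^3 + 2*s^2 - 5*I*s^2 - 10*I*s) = (s + 5)/(s*(s + 2))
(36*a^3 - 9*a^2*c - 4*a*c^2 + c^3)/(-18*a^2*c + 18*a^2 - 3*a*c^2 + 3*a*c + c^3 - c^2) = (-12*a^2 + 7*a*c - c^2)/(6*a*c - 6*a - c^2 + c)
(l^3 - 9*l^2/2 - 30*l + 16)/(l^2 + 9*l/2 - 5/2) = (l^2 - 4*l - 32)/(l + 5)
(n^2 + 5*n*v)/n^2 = (n + 5*v)/n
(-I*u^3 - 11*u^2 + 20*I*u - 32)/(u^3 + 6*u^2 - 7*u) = (-I*u^3 - 11*u^2 + 20*I*u - 32)/(u*(u^2 + 6*u - 7))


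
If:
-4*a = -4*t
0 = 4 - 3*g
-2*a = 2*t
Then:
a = 0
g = 4/3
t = 0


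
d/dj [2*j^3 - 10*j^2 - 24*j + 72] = 6*j^2 - 20*j - 24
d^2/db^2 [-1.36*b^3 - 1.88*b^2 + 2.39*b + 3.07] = -8.16*b - 3.76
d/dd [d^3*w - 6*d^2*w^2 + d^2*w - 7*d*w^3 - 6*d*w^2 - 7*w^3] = w*(3*d^2 - 12*d*w + 2*d - 7*w^2 - 6*w)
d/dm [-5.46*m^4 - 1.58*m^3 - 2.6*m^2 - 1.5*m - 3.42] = -21.84*m^3 - 4.74*m^2 - 5.2*m - 1.5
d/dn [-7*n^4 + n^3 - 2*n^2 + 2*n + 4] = -28*n^3 + 3*n^2 - 4*n + 2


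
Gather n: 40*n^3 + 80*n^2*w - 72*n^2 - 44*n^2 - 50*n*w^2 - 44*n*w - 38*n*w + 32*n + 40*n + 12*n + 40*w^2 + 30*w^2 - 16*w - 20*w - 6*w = 40*n^3 + n^2*(80*w - 116) + n*(-50*w^2 - 82*w + 84) + 70*w^2 - 42*w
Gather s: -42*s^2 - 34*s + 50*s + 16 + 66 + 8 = -42*s^2 + 16*s + 90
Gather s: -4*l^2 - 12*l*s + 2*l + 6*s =-4*l^2 + 2*l + s*(6 - 12*l)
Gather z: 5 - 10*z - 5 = -10*z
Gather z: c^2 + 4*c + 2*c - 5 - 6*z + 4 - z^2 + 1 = c^2 + 6*c - z^2 - 6*z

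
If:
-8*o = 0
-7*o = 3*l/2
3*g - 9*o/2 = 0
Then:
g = 0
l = 0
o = 0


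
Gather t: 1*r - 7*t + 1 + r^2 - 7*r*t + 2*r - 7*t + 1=r^2 + 3*r + t*(-7*r - 14) + 2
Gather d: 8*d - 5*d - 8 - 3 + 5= 3*d - 6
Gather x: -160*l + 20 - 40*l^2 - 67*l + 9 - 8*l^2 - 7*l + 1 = -48*l^2 - 234*l + 30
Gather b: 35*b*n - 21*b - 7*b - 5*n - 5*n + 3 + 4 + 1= b*(35*n - 28) - 10*n + 8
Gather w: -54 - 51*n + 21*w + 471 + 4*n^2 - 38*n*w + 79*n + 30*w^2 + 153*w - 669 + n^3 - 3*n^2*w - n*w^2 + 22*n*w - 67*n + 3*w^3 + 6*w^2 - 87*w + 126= n^3 + 4*n^2 - 39*n + 3*w^3 + w^2*(36 - n) + w*(-3*n^2 - 16*n + 87) - 126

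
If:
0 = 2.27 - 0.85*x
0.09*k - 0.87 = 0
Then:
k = 9.67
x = 2.67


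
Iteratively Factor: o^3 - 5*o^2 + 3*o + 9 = (o - 3)*(o^2 - 2*o - 3) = (o - 3)^2*(o + 1)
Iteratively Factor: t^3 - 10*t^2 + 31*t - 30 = (t - 2)*(t^2 - 8*t + 15) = (t - 5)*(t - 2)*(t - 3)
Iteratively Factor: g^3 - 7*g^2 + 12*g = (g)*(g^2 - 7*g + 12) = g*(g - 3)*(g - 4)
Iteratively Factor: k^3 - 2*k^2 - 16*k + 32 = (k - 4)*(k^2 + 2*k - 8) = (k - 4)*(k - 2)*(k + 4)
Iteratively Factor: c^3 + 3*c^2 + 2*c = (c + 1)*(c^2 + 2*c) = c*(c + 1)*(c + 2)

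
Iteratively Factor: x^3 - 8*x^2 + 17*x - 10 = (x - 2)*(x^2 - 6*x + 5) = (x - 5)*(x - 2)*(x - 1)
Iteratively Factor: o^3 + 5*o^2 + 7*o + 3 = (o + 1)*(o^2 + 4*o + 3) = (o + 1)*(o + 3)*(o + 1)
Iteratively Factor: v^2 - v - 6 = (v + 2)*(v - 3)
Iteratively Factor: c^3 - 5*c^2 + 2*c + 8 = (c - 2)*(c^2 - 3*c - 4) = (c - 4)*(c - 2)*(c + 1)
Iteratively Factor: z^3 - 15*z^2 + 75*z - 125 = (z - 5)*(z^2 - 10*z + 25) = (z - 5)^2*(z - 5)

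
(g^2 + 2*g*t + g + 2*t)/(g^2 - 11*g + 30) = (g^2 + 2*g*t + g + 2*t)/(g^2 - 11*g + 30)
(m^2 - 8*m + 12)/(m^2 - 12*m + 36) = (m - 2)/(m - 6)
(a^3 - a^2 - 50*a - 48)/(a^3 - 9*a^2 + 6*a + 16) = (a + 6)/(a - 2)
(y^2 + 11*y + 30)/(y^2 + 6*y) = (y + 5)/y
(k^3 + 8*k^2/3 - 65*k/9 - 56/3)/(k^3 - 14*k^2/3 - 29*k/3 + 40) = (k + 7/3)/(k - 5)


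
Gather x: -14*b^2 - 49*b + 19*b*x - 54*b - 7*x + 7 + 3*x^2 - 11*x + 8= -14*b^2 - 103*b + 3*x^2 + x*(19*b - 18) + 15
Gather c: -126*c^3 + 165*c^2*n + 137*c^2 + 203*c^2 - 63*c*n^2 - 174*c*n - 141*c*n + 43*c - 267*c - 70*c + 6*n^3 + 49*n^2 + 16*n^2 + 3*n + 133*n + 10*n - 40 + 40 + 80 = -126*c^3 + c^2*(165*n + 340) + c*(-63*n^2 - 315*n - 294) + 6*n^3 + 65*n^2 + 146*n + 80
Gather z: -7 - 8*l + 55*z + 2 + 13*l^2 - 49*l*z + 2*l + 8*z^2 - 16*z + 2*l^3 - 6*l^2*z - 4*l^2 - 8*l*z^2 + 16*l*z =2*l^3 + 9*l^2 - 6*l + z^2*(8 - 8*l) + z*(-6*l^2 - 33*l + 39) - 5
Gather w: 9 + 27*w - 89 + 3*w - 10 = 30*w - 90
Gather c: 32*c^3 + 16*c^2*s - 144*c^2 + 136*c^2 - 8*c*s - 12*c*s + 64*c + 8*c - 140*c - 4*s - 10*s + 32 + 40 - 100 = 32*c^3 + c^2*(16*s - 8) + c*(-20*s - 68) - 14*s - 28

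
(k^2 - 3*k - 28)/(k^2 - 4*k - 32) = (k - 7)/(k - 8)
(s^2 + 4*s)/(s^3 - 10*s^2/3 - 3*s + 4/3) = 3*s*(s + 4)/(3*s^3 - 10*s^2 - 9*s + 4)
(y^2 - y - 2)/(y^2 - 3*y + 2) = (y + 1)/(y - 1)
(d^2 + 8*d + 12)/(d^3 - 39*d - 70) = (d + 6)/(d^2 - 2*d - 35)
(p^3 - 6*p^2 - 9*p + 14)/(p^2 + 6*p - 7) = (p^2 - 5*p - 14)/(p + 7)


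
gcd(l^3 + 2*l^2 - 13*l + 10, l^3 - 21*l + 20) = l^2 + 4*l - 5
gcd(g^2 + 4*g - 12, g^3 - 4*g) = g - 2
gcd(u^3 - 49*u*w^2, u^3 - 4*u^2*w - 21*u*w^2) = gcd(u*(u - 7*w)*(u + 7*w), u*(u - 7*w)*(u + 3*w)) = u^2 - 7*u*w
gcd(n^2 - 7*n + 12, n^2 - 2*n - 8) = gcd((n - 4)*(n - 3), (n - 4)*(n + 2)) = n - 4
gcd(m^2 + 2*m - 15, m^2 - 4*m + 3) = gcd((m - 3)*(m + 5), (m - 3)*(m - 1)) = m - 3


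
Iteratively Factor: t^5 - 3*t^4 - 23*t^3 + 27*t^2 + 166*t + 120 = (t + 2)*(t^4 - 5*t^3 - 13*t^2 + 53*t + 60) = (t - 4)*(t + 2)*(t^3 - t^2 - 17*t - 15) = (t - 5)*(t - 4)*(t + 2)*(t^2 + 4*t + 3) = (t - 5)*(t - 4)*(t + 1)*(t + 2)*(t + 3)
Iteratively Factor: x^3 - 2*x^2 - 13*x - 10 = (x - 5)*(x^2 + 3*x + 2) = (x - 5)*(x + 2)*(x + 1)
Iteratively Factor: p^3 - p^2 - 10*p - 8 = (p - 4)*(p^2 + 3*p + 2) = (p - 4)*(p + 1)*(p + 2)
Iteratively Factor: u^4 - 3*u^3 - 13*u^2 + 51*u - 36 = (u - 1)*(u^3 - 2*u^2 - 15*u + 36) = (u - 3)*(u - 1)*(u^2 + u - 12) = (u - 3)*(u - 1)*(u + 4)*(u - 3)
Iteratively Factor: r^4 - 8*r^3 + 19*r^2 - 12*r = (r - 3)*(r^3 - 5*r^2 + 4*r) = (r - 3)*(r - 1)*(r^2 - 4*r) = (r - 4)*(r - 3)*(r - 1)*(r)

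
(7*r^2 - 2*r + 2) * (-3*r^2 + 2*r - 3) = -21*r^4 + 20*r^3 - 31*r^2 + 10*r - 6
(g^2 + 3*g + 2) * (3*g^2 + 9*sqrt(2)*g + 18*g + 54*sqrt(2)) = 3*g^4 + 9*sqrt(2)*g^3 + 27*g^3 + 60*g^2 + 81*sqrt(2)*g^2 + 36*g + 180*sqrt(2)*g + 108*sqrt(2)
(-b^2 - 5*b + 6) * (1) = -b^2 - 5*b + 6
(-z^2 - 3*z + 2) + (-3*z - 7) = -z^2 - 6*z - 5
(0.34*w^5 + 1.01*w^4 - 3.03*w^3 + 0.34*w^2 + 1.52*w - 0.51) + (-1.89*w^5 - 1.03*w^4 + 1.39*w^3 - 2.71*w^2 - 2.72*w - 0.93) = -1.55*w^5 - 0.02*w^4 - 1.64*w^3 - 2.37*w^2 - 1.2*w - 1.44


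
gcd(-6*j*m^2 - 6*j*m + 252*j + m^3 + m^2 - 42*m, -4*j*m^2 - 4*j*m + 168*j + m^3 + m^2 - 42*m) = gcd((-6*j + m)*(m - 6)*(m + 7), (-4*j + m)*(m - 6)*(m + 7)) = m^2 + m - 42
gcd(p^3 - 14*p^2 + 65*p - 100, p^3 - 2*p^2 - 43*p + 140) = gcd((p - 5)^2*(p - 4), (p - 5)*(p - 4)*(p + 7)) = p^2 - 9*p + 20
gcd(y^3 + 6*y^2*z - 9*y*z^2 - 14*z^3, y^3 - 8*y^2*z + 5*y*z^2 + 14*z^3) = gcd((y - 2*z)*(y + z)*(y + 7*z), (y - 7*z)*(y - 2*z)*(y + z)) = y^2 - y*z - 2*z^2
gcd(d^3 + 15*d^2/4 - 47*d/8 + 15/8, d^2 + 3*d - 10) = d + 5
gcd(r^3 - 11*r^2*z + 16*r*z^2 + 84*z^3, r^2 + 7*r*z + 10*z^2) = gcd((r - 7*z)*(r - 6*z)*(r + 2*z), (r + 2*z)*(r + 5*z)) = r + 2*z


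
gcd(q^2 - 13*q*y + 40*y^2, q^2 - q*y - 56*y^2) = -q + 8*y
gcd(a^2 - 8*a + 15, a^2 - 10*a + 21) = a - 3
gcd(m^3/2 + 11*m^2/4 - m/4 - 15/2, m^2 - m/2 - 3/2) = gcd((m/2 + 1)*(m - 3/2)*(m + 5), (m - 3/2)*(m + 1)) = m - 3/2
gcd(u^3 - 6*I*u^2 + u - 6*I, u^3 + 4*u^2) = 1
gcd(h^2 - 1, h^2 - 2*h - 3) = h + 1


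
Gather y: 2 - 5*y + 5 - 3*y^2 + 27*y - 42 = -3*y^2 + 22*y - 35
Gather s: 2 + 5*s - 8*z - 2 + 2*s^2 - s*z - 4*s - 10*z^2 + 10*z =2*s^2 + s*(1 - z) - 10*z^2 + 2*z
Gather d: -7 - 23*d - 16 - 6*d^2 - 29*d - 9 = -6*d^2 - 52*d - 32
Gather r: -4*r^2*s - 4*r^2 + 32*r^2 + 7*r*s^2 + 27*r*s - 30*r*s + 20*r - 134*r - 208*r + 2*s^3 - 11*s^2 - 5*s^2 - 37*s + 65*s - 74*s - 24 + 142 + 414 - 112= r^2*(28 - 4*s) + r*(7*s^2 - 3*s - 322) + 2*s^3 - 16*s^2 - 46*s + 420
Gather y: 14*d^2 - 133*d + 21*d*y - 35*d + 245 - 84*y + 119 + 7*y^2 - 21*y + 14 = 14*d^2 - 168*d + 7*y^2 + y*(21*d - 105) + 378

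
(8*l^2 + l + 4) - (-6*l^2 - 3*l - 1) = 14*l^2 + 4*l + 5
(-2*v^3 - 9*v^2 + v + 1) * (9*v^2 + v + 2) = -18*v^5 - 83*v^4 - 4*v^3 - 8*v^2 + 3*v + 2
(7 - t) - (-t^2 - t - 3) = t^2 + 10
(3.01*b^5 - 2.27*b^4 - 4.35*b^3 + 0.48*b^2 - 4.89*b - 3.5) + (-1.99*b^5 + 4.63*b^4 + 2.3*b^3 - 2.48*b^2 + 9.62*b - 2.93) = 1.02*b^5 + 2.36*b^4 - 2.05*b^3 - 2.0*b^2 + 4.73*b - 6.43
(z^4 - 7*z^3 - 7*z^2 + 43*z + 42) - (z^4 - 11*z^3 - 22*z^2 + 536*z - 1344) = 4*z^3 + 15*z^2 - 493*z + 1386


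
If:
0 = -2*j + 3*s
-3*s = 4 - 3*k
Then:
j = 3*s/2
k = s + 4/3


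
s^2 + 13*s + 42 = (s + 6)*(s + 7)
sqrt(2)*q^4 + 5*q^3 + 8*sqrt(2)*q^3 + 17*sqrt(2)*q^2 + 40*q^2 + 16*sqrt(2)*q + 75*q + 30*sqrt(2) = (q + 3)*(q + 5)*(q + 2*sqrt(2))*(sqrt(2)*q + 1)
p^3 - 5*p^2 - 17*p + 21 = (p - 7)*(p - 1)*(p + 3)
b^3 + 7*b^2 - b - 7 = (b - 1)*(b + 1)*(b + 7)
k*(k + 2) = k^2 + 2*k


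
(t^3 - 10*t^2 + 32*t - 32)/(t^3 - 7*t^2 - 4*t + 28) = (t^2 - 8*t + 16)/(t^2 - 5*t - 14)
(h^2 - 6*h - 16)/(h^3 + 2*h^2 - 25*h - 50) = (h - 8)/(h^2 - 25)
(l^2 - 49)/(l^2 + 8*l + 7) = (l - 7)/(l + 1)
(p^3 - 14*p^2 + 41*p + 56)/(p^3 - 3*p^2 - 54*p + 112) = (p^2 - 6*p - 7)/(p^2 + 5*p - 14)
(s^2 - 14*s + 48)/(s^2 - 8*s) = (s - 6)/s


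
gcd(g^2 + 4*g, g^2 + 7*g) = g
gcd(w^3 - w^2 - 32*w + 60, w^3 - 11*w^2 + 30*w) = w - 5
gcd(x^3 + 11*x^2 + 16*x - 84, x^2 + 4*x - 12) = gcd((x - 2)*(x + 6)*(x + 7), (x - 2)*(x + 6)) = x^2 + 4*x - 12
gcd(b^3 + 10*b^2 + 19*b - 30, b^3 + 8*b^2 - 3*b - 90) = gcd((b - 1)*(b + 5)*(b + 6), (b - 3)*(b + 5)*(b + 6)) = b^2 + 11*b + 30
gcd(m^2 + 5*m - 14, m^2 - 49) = m + 7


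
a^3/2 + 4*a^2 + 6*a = a*(a/2 + 1)*(a + 6)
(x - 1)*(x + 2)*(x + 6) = x^3 + 7*x^2 + 4*x - 12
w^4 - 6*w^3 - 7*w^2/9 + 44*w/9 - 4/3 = (w - 6)*(w - 2/3)*(w - 1/3)*(w + 1)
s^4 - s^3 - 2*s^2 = s^2*(s - 2)*(s + 1)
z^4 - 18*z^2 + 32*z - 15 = (z - 3)*(z - 1)^2*(z + 5)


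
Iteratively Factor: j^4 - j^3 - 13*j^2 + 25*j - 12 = (j + 4)*(j^3 - 5*j^2 + 7*j - 3) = (j - 1)*(j + 4)*(j^2 - 4*j + 3) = (j - 1)^2*(j + 4)*(j - 3)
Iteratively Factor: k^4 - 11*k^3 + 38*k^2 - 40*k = (k - 4)*(k^3 - 7*k^2 + 10*k) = (k - 4)*(k - 2)*(k^2 - 5*k) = (k - 5)*(k - 4)*(k - 2)*(k)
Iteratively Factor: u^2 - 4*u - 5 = (u + 1)*(u - 5)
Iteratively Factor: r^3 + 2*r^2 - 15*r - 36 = (r + 3)*(r^2 - r - 12) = (r - 4)*(r + 3)*(r + 3)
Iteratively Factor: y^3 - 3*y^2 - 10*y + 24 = (y - 2)*(y^2 - y - 12) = (y - 4)*(y - 2)*(y + 3)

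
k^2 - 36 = (k - 6)*(k + 6)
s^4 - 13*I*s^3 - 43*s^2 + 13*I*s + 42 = (s - 7*I)*(s - 6*I)*(-I*s - I)*(I*s - I)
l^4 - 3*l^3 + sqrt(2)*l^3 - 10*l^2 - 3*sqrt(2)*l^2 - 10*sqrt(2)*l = l*(l - 5)*(l + 2)*(l + sqrt(2))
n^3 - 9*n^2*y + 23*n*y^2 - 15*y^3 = (n - 5*y)*(n - 3*y)*(n - y)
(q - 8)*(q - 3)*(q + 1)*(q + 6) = q^4 - 4*q^3 - 47*q^2 + 102*q + 144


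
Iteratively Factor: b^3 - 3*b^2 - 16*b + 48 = (b + 4)*(b^2 - 7*b + 12) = (b - 3)*(b + 4)*(b - 4)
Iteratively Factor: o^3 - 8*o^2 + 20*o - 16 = (o - 4)*(o^2 - 4*o + 4) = (o - 4)*(o - 2)*(o - 2)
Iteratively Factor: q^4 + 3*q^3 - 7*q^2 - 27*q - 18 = (q - 3)*(q^3 + 6*q^2 + 11*q + 6) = (q - 3)*(q + 1)*(q^2 + 5*q + 6) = (q - 3)*(q + 1)*(q + 3)*(q + 2)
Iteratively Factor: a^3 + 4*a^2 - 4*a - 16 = (a + 2)*(a^2 + 2*a - 8) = (a - 2)*(a + 2)*(a + 4)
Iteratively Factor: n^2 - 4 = (n - 2)*(n + 2)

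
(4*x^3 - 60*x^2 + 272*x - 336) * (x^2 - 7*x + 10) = 4*x^5 - 88*x^4 + 732*x^3 - 2840*x^2 + 5072*x - 3360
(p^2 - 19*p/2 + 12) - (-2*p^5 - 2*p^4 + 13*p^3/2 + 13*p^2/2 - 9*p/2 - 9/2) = 2*p^5 + 2*p^4 - 13*p^3/2 - 11*p^2/2 - 5*p + 33/2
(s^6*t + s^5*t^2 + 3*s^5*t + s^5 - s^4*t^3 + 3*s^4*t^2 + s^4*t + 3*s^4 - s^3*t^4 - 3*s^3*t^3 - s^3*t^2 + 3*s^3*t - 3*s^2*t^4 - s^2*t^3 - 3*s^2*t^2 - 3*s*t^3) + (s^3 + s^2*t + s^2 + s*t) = s^6*t + s^5*t^2 + 3*s^5*t + s^5 - s^4*t^3 + 3*s^4*t^2 + s^4*t + 3*s^4 - s^3*t^4 - 3*s^3*t^3 - s^3*t^2 + 3*s^3*t + s^3 - 3*s^2*t^4 - s^2*t^3 - 3*s^2*t^2 + s^2*t + s^2 - 3*s*t^3 + s*t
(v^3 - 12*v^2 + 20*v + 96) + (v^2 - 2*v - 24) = v^3 - 11*v^2 + 18*v + 72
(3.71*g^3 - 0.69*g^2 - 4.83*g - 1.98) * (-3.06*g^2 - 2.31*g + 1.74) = -11.3526*g^5 - 6.4587*g^4 + 22.8291*g^3 + 16.0155*g^2 - 3.8304*g - 3.4452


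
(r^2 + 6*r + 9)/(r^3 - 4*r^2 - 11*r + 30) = (r + 3)/(r^2 - 7*r + 10)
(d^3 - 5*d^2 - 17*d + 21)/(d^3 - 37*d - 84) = (d - 1)/(d + 4)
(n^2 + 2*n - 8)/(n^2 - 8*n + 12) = (n + 4)/(n - 6)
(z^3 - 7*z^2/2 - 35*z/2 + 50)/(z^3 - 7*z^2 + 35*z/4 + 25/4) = 2*(z + 4)/(2*z + 1)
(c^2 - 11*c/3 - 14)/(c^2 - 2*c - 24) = (c + 7/3)/(c + 4)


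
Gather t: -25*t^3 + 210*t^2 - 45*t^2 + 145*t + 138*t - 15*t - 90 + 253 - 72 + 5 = -25*t^3 + 165*t^2 + 268*t + 96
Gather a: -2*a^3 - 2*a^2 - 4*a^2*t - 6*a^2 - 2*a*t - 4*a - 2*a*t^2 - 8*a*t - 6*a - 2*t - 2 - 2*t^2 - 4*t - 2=-2*a^3 + a^2*(-4*t - 8) + a*(-2*t^2 - 10*t - 10) - 2*t^2 - 6*t - 4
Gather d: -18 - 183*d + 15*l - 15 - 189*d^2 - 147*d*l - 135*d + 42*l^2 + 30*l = -189*d^2 + d*(-147*l - 318) + 42*l^2 + 45*l - 33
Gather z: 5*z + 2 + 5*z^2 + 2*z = 5*z^2 + 7*z + 2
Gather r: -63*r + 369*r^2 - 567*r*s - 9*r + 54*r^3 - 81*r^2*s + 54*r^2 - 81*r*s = 54*r^3 + r^2*(423 - 81*s) + r*(-648*s - 72)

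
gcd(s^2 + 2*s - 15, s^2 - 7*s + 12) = s - 3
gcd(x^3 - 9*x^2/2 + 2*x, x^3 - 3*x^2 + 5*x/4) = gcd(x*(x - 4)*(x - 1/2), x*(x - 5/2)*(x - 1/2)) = x^2 - x/2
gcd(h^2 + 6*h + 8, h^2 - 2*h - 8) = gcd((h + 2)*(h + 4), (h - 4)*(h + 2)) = h + 2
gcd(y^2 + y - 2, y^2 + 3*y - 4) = y - 1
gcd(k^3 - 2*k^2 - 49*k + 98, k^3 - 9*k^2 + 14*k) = k^2 - 9*k + 14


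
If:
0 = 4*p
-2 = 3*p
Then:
No Solution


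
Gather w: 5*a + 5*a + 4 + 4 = 10*a + 8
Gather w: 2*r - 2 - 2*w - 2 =2*r - 2*w - 4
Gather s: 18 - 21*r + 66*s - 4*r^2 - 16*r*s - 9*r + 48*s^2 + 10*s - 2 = -4*r^2 - 30*r + 48*s^2 + s*(76 - 16*r) + 16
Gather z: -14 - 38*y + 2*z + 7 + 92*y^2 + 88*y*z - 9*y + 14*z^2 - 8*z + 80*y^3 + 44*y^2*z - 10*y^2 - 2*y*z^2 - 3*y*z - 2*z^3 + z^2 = 80*y^3 + 82*y^2 - 47*y - 2*z^3 + z^2*(15 - 2*y) + z*(44*y^2 + 85*y - 6) - 7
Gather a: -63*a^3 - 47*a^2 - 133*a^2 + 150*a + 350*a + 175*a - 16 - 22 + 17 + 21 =-63*a^3 - 180*a^2 + 675*a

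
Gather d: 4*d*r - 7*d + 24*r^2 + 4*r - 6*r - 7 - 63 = d*(4*r - 7) + 24*r^2 - 2*r - 70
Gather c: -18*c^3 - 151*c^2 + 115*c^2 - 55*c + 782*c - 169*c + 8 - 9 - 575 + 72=-18*c^3 - 36*c^2 + 558*c - 504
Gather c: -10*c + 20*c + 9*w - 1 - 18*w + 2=10*c - 9*w + 1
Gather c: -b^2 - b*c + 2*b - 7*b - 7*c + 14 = -b^2 - 5*b + c*(-b - 7) + 14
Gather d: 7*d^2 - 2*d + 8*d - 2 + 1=7*d^2 + 6*d - 1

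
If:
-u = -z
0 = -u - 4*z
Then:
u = 0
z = 0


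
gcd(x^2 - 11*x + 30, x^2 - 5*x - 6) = x - 6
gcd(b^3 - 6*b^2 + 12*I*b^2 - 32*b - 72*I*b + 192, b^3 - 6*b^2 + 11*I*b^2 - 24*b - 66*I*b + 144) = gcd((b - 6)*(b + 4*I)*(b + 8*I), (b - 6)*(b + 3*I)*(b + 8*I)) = b^2 + b*(-6 + 8*I) - 48*I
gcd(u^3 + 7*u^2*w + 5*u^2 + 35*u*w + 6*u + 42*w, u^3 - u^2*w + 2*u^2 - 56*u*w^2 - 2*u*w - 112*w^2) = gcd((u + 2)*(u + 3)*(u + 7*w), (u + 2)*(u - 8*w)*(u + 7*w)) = u^2 + 7*u*w + 2*u + 14*w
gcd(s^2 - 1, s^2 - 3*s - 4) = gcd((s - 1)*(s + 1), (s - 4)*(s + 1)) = s + 1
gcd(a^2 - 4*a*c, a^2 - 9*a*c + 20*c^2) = a - 4*c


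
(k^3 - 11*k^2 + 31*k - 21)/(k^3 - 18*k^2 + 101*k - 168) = (k - 1)/(k - 8)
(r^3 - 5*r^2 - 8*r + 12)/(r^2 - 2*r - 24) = (r^2 + r - 2)/(r + 4)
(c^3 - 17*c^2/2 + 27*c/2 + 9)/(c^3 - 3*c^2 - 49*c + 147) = (c^2 - 11*c/2 - 3)/(c^2 - 49)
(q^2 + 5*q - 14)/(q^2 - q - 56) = (q - 2)/(q - 8)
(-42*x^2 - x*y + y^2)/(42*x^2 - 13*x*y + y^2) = (-6*x - y)/(6*x - y)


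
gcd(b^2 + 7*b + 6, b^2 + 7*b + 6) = b^2 + 7*b + 6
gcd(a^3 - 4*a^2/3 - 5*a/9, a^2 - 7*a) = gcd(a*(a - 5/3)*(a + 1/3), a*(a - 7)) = a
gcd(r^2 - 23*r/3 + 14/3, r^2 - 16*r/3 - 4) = 1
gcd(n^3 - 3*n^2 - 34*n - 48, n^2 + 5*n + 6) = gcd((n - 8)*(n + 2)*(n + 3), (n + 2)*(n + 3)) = n^2 + 5*n + 6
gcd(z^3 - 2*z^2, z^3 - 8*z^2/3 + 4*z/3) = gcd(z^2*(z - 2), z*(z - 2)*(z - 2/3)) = z^2 - 2*z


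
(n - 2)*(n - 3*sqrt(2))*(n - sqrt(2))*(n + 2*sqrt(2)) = n^4 - 2*sqrt(2)*n^3 - 2*n^3 - 10*n^2 + 4*sqrt(2)*n^2 + 12*sqrt(2)*n + 20*n - 24*sqrt(2)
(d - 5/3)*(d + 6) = d^2 + 13*d/3 - 10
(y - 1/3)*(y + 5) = y^2 + 14*y/3 - 5/3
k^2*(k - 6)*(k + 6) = k^4 - 36*k^2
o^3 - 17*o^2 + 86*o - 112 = (o - 8)*(o - 7)*(o - 2)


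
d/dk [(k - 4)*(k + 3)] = 2*k - 1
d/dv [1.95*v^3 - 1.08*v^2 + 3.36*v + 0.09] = 5.85*v^2 - 2.16*v + 3.36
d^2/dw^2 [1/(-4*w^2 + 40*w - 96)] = (w^2 - 10*w - 4*(w - 5)^2 + 24)/(2*(w^2 - 10*w + 24)^3)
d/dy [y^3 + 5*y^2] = y*(3*y + 10)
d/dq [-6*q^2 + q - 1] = 1 - 12*q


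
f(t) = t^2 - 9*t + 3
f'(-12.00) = -33.00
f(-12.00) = 255.00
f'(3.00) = -3.00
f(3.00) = -15.00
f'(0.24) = -8.52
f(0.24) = 0.90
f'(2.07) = -4.86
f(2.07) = -11.35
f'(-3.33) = -15.66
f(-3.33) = 44.06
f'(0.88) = -7.24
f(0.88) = -4.15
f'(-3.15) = -15.30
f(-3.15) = 41.27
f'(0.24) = -8.52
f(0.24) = 0.90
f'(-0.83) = -10.66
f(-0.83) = 11.16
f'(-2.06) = -13.12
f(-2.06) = 25.78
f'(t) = 2*t - 9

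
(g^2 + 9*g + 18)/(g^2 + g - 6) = (g + 6)/(g - 2)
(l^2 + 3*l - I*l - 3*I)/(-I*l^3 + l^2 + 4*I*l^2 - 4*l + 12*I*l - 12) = (I*l^2 + l*(1 + 3*I) + 3)/(l^3 + l^2*(-4 + I) - 4*l*(3 + I) - 12*I)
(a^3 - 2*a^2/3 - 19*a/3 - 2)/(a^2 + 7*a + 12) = (3*a^3 - 2*a^2 - 19*a - 6)/(3*(a^2 + 7*a + 12))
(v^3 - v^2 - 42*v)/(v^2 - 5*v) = (v^2 - v - 42)/(v - 5)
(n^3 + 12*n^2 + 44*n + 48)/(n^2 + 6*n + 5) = (n^3 + 12*n^2 + 44*n + 48)/(n^2 + 6*n + 5)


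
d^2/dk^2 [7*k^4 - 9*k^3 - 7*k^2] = 84*k^2 - 54*k - 14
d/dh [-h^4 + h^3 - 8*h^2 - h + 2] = -4*h^3 + 3*h^2 - 16*h - 1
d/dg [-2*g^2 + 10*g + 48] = 10 - 4*g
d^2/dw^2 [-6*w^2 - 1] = -12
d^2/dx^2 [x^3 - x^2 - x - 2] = 6*x - 2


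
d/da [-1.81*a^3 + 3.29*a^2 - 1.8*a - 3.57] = -5.43*a^2 + 6.58*a - 1.8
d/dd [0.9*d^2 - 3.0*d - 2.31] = 1.8*d - 3.0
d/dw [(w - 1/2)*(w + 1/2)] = 2*w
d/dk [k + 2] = 1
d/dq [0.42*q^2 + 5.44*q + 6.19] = 0.84*q + 5.44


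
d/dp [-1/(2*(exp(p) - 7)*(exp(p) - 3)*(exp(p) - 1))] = ((exp(p) - 7)*(exp(p) - 3) + (exp(p) - 7)*(exp(p) - 1) + (exp(p) - 3)*(exp(p) - 1))/(8*(exp(p) - 7)^2*(exp(p) - 3)^2*sinh(p/2)^2)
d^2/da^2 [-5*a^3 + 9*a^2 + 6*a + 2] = 18 - 30*a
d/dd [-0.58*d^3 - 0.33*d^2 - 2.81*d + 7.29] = -1.74*d^2 - 0.66*d - 2.81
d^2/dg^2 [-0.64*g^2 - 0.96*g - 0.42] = -1.28000000000000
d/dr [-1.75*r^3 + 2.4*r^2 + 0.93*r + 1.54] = -5.25*r^2 + 4.8*r + 0.93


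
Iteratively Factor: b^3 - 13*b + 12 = (b - 1)*(b^2 + b - 12) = (b - 1)*(b + 4)*(b - 3)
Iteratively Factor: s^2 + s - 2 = (s + 2)*(s - 1)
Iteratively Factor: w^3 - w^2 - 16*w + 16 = (w - 1)*(w^2 - 16) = (w - 1)*(w + 4)*(w - 4)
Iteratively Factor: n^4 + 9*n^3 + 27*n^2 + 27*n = (n + 3)*(n^3 + 6*n^2 + 9*n) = (n + 3)^2*(n^2 + 3*n) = n*(n + 3)^2*(n + 3)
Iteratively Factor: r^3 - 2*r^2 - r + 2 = (r - 2)*(r^2 - 1) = (r - 2)*(r - 1)*(r + 1)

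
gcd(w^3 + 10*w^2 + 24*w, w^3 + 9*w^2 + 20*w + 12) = w + 6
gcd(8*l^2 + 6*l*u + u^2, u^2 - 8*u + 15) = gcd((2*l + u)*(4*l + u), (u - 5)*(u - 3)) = 1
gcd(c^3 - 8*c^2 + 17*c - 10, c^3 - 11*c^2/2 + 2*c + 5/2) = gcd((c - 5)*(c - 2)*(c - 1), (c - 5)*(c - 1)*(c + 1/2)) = c^2 - 6*c + 5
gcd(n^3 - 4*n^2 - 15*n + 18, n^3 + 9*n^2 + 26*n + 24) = n + 3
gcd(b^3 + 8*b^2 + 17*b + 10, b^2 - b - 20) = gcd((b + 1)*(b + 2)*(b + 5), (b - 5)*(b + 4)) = 1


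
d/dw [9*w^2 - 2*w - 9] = 18*w - 2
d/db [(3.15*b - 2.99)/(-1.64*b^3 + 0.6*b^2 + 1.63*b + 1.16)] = (10.332*b^3 - 16.6008*b^2 + 3.588*b + 8.5277)/(2.6896*b^6 - 1.968*b^5 - 4.9864*b^4 - 1.8488*b^3 + 4.0489*b^2 + 3.7816*b + 1.3456)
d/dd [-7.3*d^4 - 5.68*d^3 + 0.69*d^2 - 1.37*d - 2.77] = -29.2*d^3 - 17.04*d^2 + 1.38*d - 1.37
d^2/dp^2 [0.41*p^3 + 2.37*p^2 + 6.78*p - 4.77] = 2.46*p + 4.74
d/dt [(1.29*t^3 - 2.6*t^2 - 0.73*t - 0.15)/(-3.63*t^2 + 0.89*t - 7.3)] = (-4.6827*t^4 + 2.2962*t^3 - 33.2149*t^2 + 36.871*t + 5.4625)/(13.1769*t^4 - 6.4614*t^3 + 53.7901*t^2 - 12.994*t + 53.29)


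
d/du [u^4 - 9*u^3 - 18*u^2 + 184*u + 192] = 4*u^3 - 27*u^2 - 36*u + 184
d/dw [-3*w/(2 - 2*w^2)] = 3*(-w^2 - 1)/(2*(w^4 - 2*w^2 + 1))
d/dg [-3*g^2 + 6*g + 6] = 6 - 6*g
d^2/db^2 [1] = 0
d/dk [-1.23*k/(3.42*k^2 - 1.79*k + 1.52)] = (4.2066*k^2 - 2.2017*k + 1.8696)*(-3.42*k^2 + k*(6.84*k - 1.79) + 1.79*k - 1.52)/(3.42*k^2 - 1.79*k + 1.52)^3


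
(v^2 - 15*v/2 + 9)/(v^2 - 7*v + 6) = (v - 3/2)/(v - 1)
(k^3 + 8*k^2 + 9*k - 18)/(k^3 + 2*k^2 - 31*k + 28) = (k^2 + 9*k + 18)/(k^2 + 3*k - 28)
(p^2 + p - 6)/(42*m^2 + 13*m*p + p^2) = (p^2 + p - 6)/(42*m^2 + 13*m*p + p^2)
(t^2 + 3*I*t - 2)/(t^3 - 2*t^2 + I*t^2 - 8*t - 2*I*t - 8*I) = (t + 2*I)/(t^2 - 2*t - 8)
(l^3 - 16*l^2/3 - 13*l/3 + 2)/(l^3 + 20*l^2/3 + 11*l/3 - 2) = (l - 6)/(l + 6)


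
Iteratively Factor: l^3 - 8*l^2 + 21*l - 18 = (l - 3)*(l^2 - 5*l + 6) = (l - 3)^2*(l - 2)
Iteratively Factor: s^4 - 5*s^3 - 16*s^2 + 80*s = (s - 4)*(s^3 - s^2 - 20*s) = (s - 4)*(s + 4)*(s^2 - 5*s) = (s - 5)*(s - 4)*(s + 4)*(s)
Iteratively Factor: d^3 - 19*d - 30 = (d + 3)*(d^2 - 3*d - 10) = (d - 5)*(d + 3)*(d + 2)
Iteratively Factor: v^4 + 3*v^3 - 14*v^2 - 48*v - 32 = (v - 4)*(v^3 + 7*v^2 + 14*v + 8) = (v - 4)*(v + 4)*(v^2 + 3*v + 2) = (v - 4)*(v + 2)*(v + 4)*(v + 1)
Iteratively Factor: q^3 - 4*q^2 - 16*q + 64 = (q - 4)*(q^2 - 16) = (q - 4)^2*(q + 4)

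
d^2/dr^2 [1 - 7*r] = 0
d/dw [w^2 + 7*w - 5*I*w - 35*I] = 2*w + 7 - 5*I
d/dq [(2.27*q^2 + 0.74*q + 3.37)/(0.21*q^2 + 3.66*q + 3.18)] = (8.1528*q^2 + 13.0218*q - 9.981)/(0.0441*q^4 + 1.5372*q^3 + 14.7312*q^2 + 23.2776*q + 10.1124)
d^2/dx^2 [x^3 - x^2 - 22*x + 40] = 6*x - 2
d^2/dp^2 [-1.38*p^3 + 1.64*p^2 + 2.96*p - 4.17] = 3.28 - 8.28*p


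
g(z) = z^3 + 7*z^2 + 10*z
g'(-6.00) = 34.00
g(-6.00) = -24.00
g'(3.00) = 79.00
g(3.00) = 120.00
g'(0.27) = 14.00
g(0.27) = 3.23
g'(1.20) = 31.12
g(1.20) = 23.81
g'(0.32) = 14.79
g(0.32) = 3.95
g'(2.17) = 54.51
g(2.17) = 64.88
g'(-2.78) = -5.73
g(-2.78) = 4.81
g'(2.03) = 50.78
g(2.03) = 57.51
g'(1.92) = 47.94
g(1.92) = 52.08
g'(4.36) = 128.07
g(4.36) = 259.55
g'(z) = 3*z^2 + 14*z + 10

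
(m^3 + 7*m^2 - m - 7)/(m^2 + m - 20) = (m^3 + 7*m^2 - m - 7)/(m^2 + m - 20)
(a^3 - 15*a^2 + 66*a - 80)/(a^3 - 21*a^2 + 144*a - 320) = (a - 2)/(a - 8)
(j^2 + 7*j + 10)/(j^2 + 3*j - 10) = (j + 2)/(j - 2)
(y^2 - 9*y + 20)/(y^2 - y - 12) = (y - 5)/(y + 3)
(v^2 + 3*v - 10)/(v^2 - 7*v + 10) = (v + 5)/(v - 5)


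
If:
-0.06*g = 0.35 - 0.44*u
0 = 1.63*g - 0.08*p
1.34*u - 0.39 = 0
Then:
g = -3.70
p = -75.37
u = 0.29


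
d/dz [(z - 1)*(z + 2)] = 2*z + 1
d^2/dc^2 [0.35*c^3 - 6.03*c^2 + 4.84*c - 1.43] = 2.1*c - 12.06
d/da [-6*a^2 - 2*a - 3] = -12*a - 2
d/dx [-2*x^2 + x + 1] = 1 - 4*x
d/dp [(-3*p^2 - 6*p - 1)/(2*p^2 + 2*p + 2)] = (3*p^2 - 4*p - 5)/(2*(p^4 + 2*p^3 + 3*p^2 + 2*p + 1))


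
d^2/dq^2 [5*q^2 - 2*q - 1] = 10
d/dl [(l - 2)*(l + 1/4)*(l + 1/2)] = 3*l^2 - 5*l/2 - 11/8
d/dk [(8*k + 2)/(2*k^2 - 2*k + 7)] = 4*(-4*k^2 - 2*k + 15)/(4*k^4 - 8*k^3 + 32*k^2 - 28*k + 49)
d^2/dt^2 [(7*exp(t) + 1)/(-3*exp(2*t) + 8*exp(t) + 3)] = (-63*exp(4*t) - 204*exp(3*t) - 306*exp(2*t) + 68*exp(t) - 39)*exp(t)/(27*exp(6*t) - 216*exp(5*t) + 495*exp(4*t) - 80*exp(3*t) - 495*exp(2*t) - 216*exp(t) - 27)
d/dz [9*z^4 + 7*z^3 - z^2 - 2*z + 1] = 36*z^3 + 21*z^2 - 2*z - 2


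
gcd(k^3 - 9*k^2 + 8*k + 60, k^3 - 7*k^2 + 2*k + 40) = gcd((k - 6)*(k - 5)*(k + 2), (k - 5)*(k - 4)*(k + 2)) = k^2 - 3*k - 10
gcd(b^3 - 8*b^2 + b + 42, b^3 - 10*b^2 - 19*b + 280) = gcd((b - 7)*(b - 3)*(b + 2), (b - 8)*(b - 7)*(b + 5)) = b - 7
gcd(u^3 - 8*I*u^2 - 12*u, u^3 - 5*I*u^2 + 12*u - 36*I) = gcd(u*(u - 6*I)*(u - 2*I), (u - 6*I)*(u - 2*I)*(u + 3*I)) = u^2 - 8*I*u - 12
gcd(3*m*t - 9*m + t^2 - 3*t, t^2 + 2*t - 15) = t - 3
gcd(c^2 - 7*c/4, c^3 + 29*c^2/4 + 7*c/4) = c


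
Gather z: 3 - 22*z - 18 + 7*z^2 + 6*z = 7*z^2 - 16*z - 15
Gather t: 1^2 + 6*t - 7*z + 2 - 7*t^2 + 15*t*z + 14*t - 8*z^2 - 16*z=-7*t^2 + t*(15*z + 20) - 8*z^2 - 23*z + 3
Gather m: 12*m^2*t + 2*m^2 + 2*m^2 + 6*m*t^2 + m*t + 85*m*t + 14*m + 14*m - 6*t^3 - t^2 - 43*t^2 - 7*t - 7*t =m^2*(12*t + 4) + m*(6*t^2 + 86*t + 28) - 6*t^3 - 44*t^2 - 14*t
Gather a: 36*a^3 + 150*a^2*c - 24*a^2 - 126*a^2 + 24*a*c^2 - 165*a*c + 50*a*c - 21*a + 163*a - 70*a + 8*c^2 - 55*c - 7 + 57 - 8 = 36*a^3 + a^2*(150*c - 150) + a*(24*c^2 - 115*c + 72) + 8*c^2 - 55*c + 42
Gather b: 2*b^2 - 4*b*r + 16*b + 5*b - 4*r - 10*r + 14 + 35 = 2*b^2 + b*(21 - 4*r) - 14*r + 49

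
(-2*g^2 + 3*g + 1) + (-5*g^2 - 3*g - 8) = -7*g^2 - 7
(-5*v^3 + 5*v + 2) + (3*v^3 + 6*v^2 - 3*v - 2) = -2*v^3 + 6*v^2 + 2*v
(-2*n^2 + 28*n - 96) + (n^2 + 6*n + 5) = -n^2 + 34*n - 91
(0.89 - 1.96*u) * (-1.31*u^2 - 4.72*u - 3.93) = 2.5676*u^3 + 8.0853*u^2 + 3.502*u - 3.4977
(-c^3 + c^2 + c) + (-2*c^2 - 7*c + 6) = -c^3 - c^2 - 6*c + 6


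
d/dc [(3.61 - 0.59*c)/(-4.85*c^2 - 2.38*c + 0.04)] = (-2.8615*c^2 + 35.017*c + 8.5682)/(23.5225*c^4 + 23.086*c^3 + 5.2764*c^2 - 0.1904*c + 0.0016)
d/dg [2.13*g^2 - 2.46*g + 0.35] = 4.26*g - 2.46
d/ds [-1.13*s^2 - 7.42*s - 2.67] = -2.26*s - 7.42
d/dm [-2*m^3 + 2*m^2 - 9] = 2*m*(2 - 3*m)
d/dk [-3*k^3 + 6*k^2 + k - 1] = -9*k^2 + 12*k + 1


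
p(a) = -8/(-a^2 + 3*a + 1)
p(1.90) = -2.59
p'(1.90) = -0.67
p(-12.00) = 0.04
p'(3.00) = -24.00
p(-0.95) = 2.91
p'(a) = -8*(2*a - 3)/(-a^2 + 3*a + 1)^2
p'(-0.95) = 5.17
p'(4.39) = -1.78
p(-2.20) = 0.77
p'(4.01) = -4.32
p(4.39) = 1.57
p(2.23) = -2.94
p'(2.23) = -1.58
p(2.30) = -3.07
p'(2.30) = -1.88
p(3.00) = -8.00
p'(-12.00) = 0.01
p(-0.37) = 32.40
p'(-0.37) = 490.82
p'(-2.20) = 0.54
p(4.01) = 2.62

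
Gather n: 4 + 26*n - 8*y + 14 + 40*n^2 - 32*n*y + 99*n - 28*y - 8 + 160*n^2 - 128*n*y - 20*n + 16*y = 200*n^2 + n*(105 - 160*y) - 20*y + 10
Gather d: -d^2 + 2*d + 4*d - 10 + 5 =-d^2 + 6*d - 5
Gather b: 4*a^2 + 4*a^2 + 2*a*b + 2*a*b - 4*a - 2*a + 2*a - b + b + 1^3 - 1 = 8*a^2 + 4*a*b - 4*a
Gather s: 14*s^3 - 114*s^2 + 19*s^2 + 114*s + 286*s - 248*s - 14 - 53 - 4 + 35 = 14*s^3 - 95*s^2 + 152*s - 36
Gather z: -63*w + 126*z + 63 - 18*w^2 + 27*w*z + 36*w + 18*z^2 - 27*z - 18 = -18*w^2 - 27*w + 18*z^2 + z*(27*w + 99) + 45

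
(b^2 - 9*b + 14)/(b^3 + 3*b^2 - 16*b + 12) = (b - 7)/(b^2 + 5*b - 6)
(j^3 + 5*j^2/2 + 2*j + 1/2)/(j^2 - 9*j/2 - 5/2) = (j^2 + 2*j + 1)/(j - 5)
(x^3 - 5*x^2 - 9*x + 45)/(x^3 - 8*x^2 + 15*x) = (x + 3)/x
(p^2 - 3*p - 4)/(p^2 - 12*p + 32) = (p + 1)/(p - 8)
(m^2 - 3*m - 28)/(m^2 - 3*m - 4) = (-m^2 + 3*m + 28)/(-m^2 + 3*m + 4)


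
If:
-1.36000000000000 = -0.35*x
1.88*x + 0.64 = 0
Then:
No Solution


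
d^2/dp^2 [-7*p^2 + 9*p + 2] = -14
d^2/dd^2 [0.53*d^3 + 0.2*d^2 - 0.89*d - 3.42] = 3.18*d + 0.4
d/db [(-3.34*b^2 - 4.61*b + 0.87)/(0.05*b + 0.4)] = (-0.167*b^2 - 2.672*b - 1.8875)/(0.0025*b^2 + 0.04*b + 0.16)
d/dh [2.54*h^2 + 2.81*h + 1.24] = 5.08*h + 2.81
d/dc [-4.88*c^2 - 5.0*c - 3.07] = -9.76*c - 5.0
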